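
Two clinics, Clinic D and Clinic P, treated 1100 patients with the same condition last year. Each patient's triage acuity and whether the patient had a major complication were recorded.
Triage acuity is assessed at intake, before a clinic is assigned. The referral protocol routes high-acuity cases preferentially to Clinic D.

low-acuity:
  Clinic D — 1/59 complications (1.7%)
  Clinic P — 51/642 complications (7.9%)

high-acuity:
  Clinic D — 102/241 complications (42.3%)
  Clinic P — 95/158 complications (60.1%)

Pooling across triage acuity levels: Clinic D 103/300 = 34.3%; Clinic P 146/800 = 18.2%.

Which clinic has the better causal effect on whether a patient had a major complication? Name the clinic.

Nothing the clinic does changes triage acuity; the imbalance is an allocation artefact. With triage acuity also predicting the outcome, the pooled figure is confounded, and the within-stratum comparison is the causal one.
Within each level — low-acuity: 1.7% vs 7.9%; high-acuity: 42.3% vs 60.1% — Clinic D is lower every time.

Clinic D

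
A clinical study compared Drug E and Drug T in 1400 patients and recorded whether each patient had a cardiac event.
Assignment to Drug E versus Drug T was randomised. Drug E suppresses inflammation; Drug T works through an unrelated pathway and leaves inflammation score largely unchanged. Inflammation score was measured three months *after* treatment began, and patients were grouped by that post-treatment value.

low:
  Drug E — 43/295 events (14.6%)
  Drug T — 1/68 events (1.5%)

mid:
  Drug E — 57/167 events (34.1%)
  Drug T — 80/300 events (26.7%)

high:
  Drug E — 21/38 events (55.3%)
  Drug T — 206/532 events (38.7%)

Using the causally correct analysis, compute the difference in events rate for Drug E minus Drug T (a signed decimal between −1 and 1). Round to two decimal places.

Drug T is lower inside every inflammation score stratum but Drug E is lower in aggregate. Whether to stratify depends on how inflammation score relates to the drug.
Because the drug influences inflammation score, inflammation score is a post-treatment mediator, not a confounder. Stratifying on it would bias the estimate; the causal effect is the crude pooled difference.
The causal difference is the pooled difference: 0.242 − 0.319 = -0.077.

-0.08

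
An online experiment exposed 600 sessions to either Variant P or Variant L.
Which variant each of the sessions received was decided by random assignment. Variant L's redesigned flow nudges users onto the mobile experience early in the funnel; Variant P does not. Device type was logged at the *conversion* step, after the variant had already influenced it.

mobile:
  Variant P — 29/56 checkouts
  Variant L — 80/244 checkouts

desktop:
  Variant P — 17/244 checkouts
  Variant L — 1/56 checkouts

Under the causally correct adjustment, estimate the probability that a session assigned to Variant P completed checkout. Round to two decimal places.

Within every device type level Variant P has the higher rate, yet pooled Variant L does — Simpson's reversal.
Device type lies on the pathway variant → device type → outcome, so adjusting for it blocks the indirect effect. For the total causal effect of variant, use the unadjusted pooled rates.
So P(outcome | do(Variant P)) is just the pooled rate for Variant P: 46/300 = 0.153.

0.15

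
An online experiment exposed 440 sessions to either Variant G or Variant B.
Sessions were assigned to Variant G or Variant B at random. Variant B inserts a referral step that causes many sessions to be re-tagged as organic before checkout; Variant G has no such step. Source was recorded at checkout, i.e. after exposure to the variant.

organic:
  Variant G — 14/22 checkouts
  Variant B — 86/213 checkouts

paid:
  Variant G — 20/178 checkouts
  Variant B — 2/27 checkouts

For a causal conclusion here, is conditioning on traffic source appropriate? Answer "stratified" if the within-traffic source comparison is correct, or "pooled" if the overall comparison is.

Variant G is higher inside every traffic source stratum but Variant B is higher in aggregate. Whether to stratify depends on how traffic source relates to the variant.
Traffic source is recorded after the variant and is itself shifted by it — it sits on the causal path from variant to outcome. Conditioning on a mediator would strip out part of the effect we want; the pooled comparison gives the total causal effect.
Pooled: Variant G 17.0% vs Variant B 36.7%; Variant B is higher overall.

pooled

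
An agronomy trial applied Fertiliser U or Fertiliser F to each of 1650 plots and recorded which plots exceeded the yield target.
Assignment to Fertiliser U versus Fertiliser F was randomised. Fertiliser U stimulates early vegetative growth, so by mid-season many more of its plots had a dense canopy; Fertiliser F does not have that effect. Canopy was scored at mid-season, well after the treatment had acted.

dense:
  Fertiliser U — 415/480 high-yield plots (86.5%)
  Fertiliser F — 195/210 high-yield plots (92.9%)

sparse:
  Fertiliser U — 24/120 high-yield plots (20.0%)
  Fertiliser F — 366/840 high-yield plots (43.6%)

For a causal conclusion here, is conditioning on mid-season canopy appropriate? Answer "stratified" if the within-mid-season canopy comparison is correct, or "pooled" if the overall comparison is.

pooled

Mid-season canopy here is a post-treatment variable shaped by the fertiliser; conditioning on it would introduce bias rather than remove it. The overall comparison is the causal one.
Pooled: Fertiliser U 73.2% vs Fertiliser F 53.4%; Fertiliser U is higher overall.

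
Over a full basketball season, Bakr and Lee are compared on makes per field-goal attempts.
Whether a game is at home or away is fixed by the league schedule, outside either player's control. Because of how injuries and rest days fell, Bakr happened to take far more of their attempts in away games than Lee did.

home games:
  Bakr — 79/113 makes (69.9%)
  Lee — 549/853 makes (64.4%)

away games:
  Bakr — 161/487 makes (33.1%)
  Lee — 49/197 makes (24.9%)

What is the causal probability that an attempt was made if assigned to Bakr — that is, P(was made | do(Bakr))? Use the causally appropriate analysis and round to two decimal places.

Here game venue is a common cause — it drives both which player a case falls under and the outcome. The crude comparison mixes populations; the stratum-specific rates are the causally relevant ones.
Standardising Bakr to the population game venue mix: 0.585·79/113 + 0.415·161/487 = 0.546.

0.55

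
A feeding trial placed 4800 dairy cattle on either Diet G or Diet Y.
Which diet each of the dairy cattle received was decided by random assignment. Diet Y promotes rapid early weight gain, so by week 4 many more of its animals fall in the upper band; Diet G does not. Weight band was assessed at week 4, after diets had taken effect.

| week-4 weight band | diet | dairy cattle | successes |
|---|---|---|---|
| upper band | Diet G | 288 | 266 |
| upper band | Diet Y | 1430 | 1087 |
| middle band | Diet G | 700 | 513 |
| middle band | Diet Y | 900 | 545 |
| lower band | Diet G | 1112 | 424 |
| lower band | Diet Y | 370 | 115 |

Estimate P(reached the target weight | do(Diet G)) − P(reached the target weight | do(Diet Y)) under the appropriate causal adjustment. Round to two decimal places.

The distribution of week-4 weight band is itself part of what the diet does — it is an intermediate outcome. Holding it fixed would remove that part of the effect; the total effect is the pooled difference.
The causal difference is the pooled difference: 0.573 − 0.647 = -0.074.

-0.07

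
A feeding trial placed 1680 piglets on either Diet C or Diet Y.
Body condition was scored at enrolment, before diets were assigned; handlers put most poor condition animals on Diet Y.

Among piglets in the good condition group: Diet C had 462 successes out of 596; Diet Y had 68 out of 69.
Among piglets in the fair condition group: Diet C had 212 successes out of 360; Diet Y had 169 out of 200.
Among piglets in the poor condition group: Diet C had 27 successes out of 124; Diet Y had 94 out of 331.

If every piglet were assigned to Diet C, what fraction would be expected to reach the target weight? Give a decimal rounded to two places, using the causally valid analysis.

0.56

Here starting body condition is a common cause — it drives both which diet a case falls under and the outcome. The crude comparison mixes populations; the stratum-specific rates are the causally relevant ones.
Standardising Diet C to the population starting body condition mix: 0.396·462/596 + 0.333·212/360 + 0.271·27/124 = 0.562.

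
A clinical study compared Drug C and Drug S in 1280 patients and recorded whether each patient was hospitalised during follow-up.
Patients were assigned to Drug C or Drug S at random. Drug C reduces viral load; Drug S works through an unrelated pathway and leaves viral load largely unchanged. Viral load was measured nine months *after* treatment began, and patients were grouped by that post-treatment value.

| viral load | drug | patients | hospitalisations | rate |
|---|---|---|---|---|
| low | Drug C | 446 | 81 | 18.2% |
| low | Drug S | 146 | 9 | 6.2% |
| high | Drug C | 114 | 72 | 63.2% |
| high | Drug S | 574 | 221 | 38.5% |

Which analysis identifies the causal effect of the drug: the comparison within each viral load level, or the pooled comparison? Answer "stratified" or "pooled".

pooled

Drug S is lower inside every viral load stratum but Drug C is lower in aggregate. Whether to stratify depends on how viral load relates to the drug.
Because the drug influences viral load, viral load is a post-treatment mediator, not a confounder. Stratifying on it would bias the estimate; the causal effect is the crude pooled difference.
Pooled: Drug C 27.3% vs Drug S 31.9%; Drug C is lower overall.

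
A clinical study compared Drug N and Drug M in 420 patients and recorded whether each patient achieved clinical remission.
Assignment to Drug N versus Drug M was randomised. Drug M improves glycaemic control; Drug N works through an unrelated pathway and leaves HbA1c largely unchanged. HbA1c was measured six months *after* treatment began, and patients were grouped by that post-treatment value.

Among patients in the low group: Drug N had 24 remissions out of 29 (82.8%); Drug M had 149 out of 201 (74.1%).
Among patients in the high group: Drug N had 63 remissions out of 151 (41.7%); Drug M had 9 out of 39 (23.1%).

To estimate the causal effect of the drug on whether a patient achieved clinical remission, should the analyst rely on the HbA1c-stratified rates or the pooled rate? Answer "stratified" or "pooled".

The HbA1c-specific comparison favours Drug N throughout, but the pooled figures favour Drug M. The question is whether to condition on HbA1c.
HbA1c is downstream of the drug. One should not condition on a consequence of treatment, so the overall rates are the right comparison.
Pooled: Drug N 48.3% vs Drug M 65.8%; Drug M is higher overall.

pooled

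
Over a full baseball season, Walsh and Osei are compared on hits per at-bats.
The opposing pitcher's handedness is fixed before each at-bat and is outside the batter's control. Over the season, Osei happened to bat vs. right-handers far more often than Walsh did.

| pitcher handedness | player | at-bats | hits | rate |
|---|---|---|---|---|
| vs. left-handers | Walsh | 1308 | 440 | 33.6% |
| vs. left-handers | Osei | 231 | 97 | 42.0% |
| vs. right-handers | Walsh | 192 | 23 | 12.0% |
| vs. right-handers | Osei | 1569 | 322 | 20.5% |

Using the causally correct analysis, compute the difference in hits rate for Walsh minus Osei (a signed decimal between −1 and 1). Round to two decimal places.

Pitcher handedness satisfies the back-door criterion: it is not a descendant of the player, and it blocks the spurious path from player to outcome. Adjusting for it (i.e., using the within-pitcher handedness rates) gives the causal effect.
Adjusting over the population distribution of pitcher handedness: 0.466·(0.336−0.420) + 0.534·(0.120−0.205) = -0.085.

-0.08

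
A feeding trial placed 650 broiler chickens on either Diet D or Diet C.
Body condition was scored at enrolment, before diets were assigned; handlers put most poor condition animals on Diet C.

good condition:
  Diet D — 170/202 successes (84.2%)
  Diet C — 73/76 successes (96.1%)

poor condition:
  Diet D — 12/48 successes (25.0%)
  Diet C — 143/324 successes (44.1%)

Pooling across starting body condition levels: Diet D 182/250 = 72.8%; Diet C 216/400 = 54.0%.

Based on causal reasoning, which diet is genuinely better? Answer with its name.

The stratified and pooled comparisons disagree (Diet C wins within each starting body condition; Diet D wins overall), so the answer turns on the causal role of starting body condition.
Since starting body condition is a pre-existing factor (not a product of the diet) and it affects the outcome on its own, it is a confounder. The stratified rates, not the pooled rate, identify the causal effect.
Within each level — good condition: 84.2% vs 96.1%; poor condition: 25.0% vs 44.1% — Diet C is higher every time.

Diet C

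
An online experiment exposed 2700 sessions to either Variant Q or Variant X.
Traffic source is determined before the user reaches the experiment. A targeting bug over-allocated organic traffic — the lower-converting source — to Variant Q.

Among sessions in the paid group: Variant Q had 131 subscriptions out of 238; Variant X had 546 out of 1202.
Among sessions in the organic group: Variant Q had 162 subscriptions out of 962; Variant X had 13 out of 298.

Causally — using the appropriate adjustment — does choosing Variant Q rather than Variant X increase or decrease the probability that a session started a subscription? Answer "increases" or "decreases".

Traffic source satisfies the back-door criterion: it is not a descendant of the variant, and it blocks the spurious path from variant to outcome. Adjusting for it (i.e., using the within-traffic source rates) gives the causal effect.
Within each level — paid: 55.0% vs 45.4%; organic: 16.8% vs 4.4% — Variant Q is higher every time.

increases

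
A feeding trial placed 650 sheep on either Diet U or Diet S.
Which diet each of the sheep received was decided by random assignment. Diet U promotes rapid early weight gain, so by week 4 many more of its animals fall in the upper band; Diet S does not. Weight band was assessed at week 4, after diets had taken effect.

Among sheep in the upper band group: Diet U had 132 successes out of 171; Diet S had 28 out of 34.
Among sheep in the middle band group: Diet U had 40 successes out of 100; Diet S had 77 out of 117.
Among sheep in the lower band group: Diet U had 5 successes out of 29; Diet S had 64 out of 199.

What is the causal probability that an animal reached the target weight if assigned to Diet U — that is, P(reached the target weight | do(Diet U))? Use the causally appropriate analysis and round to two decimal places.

The stratified and pooled comparisons disagree (Diet S wins within each week-4 weight band; Diet U wins overall), so the answer turns on the causal role of week-4 weight band.
Because the diet influences week-4 weight band, week-4 weight band is a post-treatment mediator, not a confounder. Stratifying on it would bias the estimate; the causal effect is the crude pooled difference.
So P(outcome | do(Diet U)) is just the pooled rate for Diet U: 177/300 = 0.590.

0.59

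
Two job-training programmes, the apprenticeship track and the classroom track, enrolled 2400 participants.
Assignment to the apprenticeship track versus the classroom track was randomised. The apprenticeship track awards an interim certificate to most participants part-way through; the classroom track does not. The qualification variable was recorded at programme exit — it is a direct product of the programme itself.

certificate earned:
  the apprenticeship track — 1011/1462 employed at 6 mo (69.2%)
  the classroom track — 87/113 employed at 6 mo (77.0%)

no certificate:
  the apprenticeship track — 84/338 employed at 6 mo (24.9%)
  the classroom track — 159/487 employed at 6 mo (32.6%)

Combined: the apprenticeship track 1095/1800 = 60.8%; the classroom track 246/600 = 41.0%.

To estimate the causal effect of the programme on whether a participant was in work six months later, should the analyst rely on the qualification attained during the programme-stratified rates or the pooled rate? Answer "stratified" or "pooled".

Because the programme influences qualification attained during the programme, qualification attained during the programme is a post-treatment mediator, not a confounder. Stratifying on it would bias the estimate; the causal effect is the crude pooled difference.
Pooled: the apprenticeship track 60.8% vs the classroom track 41.0%; the apprenticeship track is higher overall.

pooled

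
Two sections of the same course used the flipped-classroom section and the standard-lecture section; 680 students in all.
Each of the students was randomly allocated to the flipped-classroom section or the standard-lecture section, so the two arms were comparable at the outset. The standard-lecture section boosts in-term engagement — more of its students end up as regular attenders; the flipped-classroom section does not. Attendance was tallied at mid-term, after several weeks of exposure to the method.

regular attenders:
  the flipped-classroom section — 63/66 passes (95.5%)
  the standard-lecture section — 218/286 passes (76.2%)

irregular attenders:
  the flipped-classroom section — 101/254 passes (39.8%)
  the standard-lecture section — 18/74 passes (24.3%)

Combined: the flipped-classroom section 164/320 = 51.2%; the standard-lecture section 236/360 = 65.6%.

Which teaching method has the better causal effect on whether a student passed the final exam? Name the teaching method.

Stratifying would compare teaching methods among students the teaching methods themselves sorted into mid-term attendance groups — a form of selection on an intermediate. The unconditioned pooled rates give the total causal effect.
Pooled: the flipped-classroom section 51.2% vs the standard-lecture section 65.6%; the standard-lecture section is higher overall.

the standard-lecture section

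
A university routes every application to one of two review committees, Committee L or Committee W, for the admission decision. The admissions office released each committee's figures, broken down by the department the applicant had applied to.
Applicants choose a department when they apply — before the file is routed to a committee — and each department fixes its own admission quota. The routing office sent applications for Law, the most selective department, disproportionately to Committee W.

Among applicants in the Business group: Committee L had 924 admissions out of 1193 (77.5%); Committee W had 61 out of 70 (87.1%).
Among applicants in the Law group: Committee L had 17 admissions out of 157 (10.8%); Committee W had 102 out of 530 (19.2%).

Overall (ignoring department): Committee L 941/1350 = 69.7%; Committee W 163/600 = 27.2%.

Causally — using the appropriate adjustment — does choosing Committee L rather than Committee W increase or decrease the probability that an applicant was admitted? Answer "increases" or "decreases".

decreases

Committee W is higher inside every department stratum but Committee L is higher in aggregate. Whether to stratify depends on how department relates to the review committee.
Department satisfies the back-door criterion: it is not a descendant of the review committee, and it blocks the spurious path from review committee to outcome. Adjusting for it (i.e., using the within-department rates) gives the causal effect.
Within each level — Business: 77.5% vs 87.1%; Law: 10.8% vs 19.2% — Committee W is higher every time.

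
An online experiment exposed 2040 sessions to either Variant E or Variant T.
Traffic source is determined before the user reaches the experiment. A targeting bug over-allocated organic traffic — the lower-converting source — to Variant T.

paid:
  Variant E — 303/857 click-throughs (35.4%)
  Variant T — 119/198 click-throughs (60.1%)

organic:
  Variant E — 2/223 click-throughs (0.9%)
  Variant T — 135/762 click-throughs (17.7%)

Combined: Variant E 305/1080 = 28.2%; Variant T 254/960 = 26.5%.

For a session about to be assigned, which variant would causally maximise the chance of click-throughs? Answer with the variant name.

Variant T

The traffic source-specific comparison favours Variant T throughout, but the pooled figures favour Variant E. The question is whether to condition on traffic source.
Traffic source is set before the variant has any effect — it is not caused by the variant — and it independently drives the outcome. That makes it a confounder, so the causal comparison is within traffic source levels.
Within each level — paid: 35.4% vs 60.1%; organic: 0.9% vs 17.7% — Variant T is higher every time.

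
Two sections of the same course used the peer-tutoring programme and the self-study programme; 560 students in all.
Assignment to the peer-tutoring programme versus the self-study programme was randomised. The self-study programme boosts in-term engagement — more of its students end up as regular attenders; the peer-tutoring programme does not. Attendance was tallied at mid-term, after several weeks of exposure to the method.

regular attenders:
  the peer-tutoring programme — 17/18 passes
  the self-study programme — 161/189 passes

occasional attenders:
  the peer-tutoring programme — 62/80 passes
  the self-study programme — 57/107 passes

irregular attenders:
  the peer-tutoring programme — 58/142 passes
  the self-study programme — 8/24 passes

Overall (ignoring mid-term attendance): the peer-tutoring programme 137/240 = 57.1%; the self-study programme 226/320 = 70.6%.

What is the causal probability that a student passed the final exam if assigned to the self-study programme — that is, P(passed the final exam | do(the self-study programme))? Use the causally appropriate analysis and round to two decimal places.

0.71

The stratified and pooled comparisons disagree (the peer-tutoring programme wins within each mid-term attendance; the self-study programme wins overall), so the answer turns on the causal role of mid-term attendance.
Stratifying would compare teaching methods among students the teaching methods themselves sorted into mid-term attendance groups — a form of selection on an intermediate. The unconditioned pooled rates give the total causal effect.
So P(outcome | do(the self-study programme)) is just the pooled rate for the self-study programme: 226/320 = 0.706.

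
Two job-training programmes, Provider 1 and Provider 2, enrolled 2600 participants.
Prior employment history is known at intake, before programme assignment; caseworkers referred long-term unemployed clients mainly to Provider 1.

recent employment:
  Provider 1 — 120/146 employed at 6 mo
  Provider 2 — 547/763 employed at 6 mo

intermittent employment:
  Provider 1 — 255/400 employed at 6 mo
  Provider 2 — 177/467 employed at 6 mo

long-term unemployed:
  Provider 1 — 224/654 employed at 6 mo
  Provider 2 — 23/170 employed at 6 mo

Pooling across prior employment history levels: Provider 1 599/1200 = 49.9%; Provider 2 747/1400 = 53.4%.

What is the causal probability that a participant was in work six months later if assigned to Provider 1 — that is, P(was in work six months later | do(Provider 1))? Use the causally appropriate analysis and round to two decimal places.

0.61

The prior employment history-specific comparison favours Provider 1 throughout, but the pooled figures favour Provider 2. The question is whether to condition on prior employment history.
Nothing the programme does changes prior employment history; the imbalance is an allocation artefact. With prior employment history also predicting the outcome, the pooled figure is confounded, and the within-stratum comparison is the causal one.
Standardising Provider 1 to the population prior employment history mix: 0.350·120/146 + 0.333·255/400 + 0.317·224/654 = 0.608.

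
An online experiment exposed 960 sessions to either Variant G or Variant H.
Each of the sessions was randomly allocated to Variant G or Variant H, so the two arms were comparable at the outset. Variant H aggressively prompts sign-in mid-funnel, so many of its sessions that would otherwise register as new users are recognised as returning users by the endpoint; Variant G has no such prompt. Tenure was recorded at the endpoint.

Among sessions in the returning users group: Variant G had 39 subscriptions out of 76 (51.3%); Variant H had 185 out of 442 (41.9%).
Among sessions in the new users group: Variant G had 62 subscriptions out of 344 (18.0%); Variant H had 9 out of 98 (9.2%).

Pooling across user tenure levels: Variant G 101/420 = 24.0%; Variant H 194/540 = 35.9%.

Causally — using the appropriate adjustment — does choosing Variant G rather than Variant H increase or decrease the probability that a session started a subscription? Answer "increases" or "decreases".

Within every user tenure level Variant G has the higher rate, yet pooled Variant H does — Simpson's reversal.
User tenure here is a post-treatment variable shaped by the variant; conditioning on it would introduce bias rather than remove it. The overall comparison is the causal one.
Pooled: Variant G 24.0% vs Variant H 35.9%; Variant H is higher overall.

decreases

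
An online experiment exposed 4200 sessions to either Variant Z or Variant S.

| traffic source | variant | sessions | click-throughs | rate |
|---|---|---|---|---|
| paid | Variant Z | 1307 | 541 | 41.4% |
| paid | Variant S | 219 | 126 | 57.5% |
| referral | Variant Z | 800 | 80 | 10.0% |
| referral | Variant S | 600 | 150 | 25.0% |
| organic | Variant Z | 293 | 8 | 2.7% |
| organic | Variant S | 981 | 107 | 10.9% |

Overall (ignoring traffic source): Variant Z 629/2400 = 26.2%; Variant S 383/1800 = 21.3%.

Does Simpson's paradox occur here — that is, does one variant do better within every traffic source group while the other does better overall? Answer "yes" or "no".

Within each traffic source level (paid 41.4% vs 57.5%; referral 10.0% vs 25.0%; organic 2.7% vs 10.9%), Variant S has the higher rate every time. Pooled: 26.2% vs 21.3% — Variant Z has the higher rate overall. The two comparisons disagree.

yes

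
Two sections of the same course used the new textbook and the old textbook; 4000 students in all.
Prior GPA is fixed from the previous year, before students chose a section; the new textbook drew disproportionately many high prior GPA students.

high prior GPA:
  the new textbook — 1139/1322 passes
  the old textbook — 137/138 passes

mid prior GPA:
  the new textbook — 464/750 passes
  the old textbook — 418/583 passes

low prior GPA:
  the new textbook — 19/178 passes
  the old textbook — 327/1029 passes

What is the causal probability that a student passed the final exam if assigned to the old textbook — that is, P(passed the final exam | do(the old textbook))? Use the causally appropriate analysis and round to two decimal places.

0.70

The stratified and pooled comparisons disagree (the old textbook wins within each prior GPA band; the new textbook wins overall), so the answer turns on the causal role of prior GPA band.
Prior GPA band differs across teaching methods for reasons unrelated to any effect of the teaching method itself, and it separately predicts the outcome — a classic confounder. We must compare within prior GPA band levels.
Standardising the old textbook to the population prior GPA band mix: 0.365·137/138 + 0.333·418/583 + 0.302·327/1029 = 0.697.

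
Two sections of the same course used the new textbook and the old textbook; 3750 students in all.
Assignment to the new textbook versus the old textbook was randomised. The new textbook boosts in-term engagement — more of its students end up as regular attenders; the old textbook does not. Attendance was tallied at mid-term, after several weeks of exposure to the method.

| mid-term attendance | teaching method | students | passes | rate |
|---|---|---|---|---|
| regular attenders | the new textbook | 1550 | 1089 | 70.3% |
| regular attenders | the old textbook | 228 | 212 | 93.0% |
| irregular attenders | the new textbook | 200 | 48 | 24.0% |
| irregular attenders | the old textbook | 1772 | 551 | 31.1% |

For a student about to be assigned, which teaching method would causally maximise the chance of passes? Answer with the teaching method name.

the new textbook

Mid-term attendance is recorded after the teaching method and is itself shifted by it — it sits on the causal path from teaching method to outcome. Conditioning on a mediator would strip out part of the effect we want; the pooled comparison gives the total causal effect.
Pooled: the new textbook 65.0% vs the old textbook 38.1%; the new textbook is higher overall.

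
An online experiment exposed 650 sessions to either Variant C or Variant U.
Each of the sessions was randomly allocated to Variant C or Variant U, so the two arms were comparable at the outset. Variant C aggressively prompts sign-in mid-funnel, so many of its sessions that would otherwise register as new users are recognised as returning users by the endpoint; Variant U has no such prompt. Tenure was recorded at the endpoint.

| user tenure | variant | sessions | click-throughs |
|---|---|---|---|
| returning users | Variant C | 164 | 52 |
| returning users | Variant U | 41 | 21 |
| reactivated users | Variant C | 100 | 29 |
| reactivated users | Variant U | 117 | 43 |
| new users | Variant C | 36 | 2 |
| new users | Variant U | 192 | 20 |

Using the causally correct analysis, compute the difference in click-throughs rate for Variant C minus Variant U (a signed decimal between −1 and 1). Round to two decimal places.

The stratified and pooled comparisons disagree (Variant U wins within each user tenure; Variant C wins overall), so the answer turns on the causal role of user tenure.
User tenure is downstream of the variant. One should not condition on a consequence of treatment, so the overall rates are the right comparison.
The causal difference is the pooled difference: 0.277 − 0.240 = +0.037.

+0.04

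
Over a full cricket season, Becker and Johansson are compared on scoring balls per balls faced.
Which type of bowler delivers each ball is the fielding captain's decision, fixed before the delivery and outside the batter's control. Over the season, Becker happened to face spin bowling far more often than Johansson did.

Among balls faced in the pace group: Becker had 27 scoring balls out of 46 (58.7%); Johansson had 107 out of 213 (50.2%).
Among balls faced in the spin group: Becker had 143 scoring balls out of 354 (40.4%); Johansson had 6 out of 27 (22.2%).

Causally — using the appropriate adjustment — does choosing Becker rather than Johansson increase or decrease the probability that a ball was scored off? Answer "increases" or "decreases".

Bowling type satisfies the back-door criterion: it is not a descendant of the player, and it blocks the spurious path from player to outcome. Adjusting for it (i.e., using the within-bowling type rates) gives the causal effect.
Within each level — pace: 58.7% vs 50.2%; spin: 40.4% vs 22.2% — Becker is higher every time.

increases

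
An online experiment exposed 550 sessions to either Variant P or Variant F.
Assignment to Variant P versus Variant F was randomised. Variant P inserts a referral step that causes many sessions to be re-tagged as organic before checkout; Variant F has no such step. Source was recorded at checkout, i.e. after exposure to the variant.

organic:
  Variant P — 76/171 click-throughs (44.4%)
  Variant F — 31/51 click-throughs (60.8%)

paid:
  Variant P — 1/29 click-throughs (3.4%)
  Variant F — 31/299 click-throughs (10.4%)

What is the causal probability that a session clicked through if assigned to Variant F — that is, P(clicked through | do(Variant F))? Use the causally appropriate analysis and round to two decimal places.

0.18

Within every traffic source level Variant F has the higher rate, yet pooled Variant P does — Simpson's reversal.
Because the variant influences traffic source, traffic source is a post-treatment mediator, not a confounder. Stratifying on it would bias the estimate; the causal effect is the crude pooled difference.
So P(outcome | do(Variant F)) is just the pooled rate for Variant F: 62/350 = 0.177.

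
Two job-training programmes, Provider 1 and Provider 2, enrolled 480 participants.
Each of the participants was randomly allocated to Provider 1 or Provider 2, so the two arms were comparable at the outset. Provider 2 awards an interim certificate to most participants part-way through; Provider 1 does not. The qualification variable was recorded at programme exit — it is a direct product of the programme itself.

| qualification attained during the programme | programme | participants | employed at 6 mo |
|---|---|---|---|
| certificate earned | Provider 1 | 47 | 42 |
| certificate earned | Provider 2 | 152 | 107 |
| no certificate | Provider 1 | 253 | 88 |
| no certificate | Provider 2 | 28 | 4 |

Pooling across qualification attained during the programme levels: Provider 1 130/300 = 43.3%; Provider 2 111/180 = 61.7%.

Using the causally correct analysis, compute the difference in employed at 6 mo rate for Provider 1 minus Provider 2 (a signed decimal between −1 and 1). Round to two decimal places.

-0.18

Within every qualification attained during the programme level Provider 1 has the higher rate, yet pooled Provider 2 does — Simpson's reversal.
Stratifying would compare programmes among participants the programmes themselves sorted into qualification attained during the programme groups — a form of selection on an intermediate. The unconditioned pooled rates give the total causal effect.
The causal difference is the pooled difference: 0.433 − 0.617 = -0.183.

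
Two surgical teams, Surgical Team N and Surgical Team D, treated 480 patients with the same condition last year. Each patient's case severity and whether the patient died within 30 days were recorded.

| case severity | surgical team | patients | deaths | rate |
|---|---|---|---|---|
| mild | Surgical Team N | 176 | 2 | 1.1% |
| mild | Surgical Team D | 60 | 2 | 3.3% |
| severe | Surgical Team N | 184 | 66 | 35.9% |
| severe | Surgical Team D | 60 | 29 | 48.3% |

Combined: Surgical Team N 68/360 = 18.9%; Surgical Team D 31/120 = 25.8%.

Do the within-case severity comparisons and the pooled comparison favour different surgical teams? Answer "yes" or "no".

no

Within each case severity level (mild 1.1% vs 3.3%; severe 35.9% vs 48.3%), Surgical Team N has the lower rate every time. Pooled: 18.9% vs 25.8% — Surgical Team N has the lower rate overall. They agree.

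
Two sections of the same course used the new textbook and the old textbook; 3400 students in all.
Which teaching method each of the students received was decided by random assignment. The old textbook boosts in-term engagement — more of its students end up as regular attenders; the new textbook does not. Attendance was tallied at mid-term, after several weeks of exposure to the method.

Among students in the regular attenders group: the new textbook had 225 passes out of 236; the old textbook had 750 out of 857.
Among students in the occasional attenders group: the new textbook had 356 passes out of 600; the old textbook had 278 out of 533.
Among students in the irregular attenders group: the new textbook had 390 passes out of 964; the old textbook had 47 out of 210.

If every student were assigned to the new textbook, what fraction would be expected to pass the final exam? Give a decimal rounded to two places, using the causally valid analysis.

The mid-term attendance-specific comparison favours the new textbook throughout, but the pooled figures favour the old textbook. The question is whether to condition on mid-term attendance.
Mid-term attendance lies on the pathway teaching method → mid-term attendance → outcome, so adjusting for it blocks the indirect effect. For the total causal effect of teaching method, use the unadjusted pooled rates.
So P(outcome | do(the new textbook)) is just the pooled rate for the new textbook: 971/1800 = 0.539.

0.54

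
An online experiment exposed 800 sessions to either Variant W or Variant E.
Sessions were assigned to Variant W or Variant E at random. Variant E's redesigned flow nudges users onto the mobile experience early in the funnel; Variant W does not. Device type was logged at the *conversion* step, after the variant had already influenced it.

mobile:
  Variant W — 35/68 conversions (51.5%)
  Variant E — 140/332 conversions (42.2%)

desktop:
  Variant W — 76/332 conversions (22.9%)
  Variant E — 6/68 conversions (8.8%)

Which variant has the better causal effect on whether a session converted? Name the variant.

Variant W is higher inside every device type stratum but Variant E is higher in aggregate. Whether to stratify depends on how device type relates to the variant.
Device type here is a post-treatment variable shaped by the variant; conditioning on it would introduce bias rather than remove it. The overall comparison is the causal one.
Pooled: Variant W 27.8% vs Variant E 36.5%; Variant E is higher overall.

Variant E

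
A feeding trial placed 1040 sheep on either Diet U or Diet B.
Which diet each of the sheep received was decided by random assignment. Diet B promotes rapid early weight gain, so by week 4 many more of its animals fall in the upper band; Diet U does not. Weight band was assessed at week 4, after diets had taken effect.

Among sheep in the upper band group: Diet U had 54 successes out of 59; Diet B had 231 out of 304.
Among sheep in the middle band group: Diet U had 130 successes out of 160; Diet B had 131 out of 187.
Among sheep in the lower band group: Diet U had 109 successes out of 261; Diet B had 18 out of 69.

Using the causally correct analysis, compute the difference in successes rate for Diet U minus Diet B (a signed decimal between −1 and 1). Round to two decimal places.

Within every week-4 weight band level Diet U has the higher rate, yet pooled Diet B does — Simpson's reversal.
Week-4 weight band here is a post-treatment variable shaped by the diet; conditioning on it would introduce bias rather than remove it. The overall comparison is the causal one.
The causal difference is the pooled difference: 0.610 − 0.679 = -0.068.

-0.07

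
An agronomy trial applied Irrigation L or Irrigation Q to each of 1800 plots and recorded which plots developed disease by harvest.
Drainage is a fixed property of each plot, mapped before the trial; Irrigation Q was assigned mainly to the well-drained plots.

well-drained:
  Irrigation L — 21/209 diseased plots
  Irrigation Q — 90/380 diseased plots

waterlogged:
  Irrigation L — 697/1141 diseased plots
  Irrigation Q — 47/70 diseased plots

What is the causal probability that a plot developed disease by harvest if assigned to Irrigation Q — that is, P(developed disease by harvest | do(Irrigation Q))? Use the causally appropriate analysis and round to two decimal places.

The stratified and pooled comparisons disagree (Irrigation L wins within each field drainage; Irrigation Q wins overall), so the answer turns on the causal role of field drainage.
Nothing the irrigation does changes field drainage; the imbalance is an allocation artefact. With field drainage also predicting the outcome, the pooled figure is confounded, and the within-stratum comparison is the causal one.
Standardising Irrigation Q to the population field drainage mix: 0.327·90/380 + 0.673·47/70 = 0.529.

0.53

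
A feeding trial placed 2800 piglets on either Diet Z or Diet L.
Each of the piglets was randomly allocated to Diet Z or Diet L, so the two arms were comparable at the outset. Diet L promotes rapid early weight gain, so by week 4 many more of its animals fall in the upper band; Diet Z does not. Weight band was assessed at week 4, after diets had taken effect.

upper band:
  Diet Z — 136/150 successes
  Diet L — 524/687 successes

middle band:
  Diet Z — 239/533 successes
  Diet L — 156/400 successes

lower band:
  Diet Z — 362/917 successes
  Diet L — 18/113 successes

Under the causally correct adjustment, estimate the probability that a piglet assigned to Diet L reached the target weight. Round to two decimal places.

0.58

Within every week-4 weight band level Diet Z has the higher rate, yet pooled Diet L does — Simpson's reversal.
The distribution of week-4 weight band is itself part of what the diet does — it is an intermediate outcome. Holding it fixed would remove that part of the effect; the total effect is the pooled difference.
So P(outcome | do(Diet L)) is just the pooled rate for Diet L: 698/1200 = 0.582.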